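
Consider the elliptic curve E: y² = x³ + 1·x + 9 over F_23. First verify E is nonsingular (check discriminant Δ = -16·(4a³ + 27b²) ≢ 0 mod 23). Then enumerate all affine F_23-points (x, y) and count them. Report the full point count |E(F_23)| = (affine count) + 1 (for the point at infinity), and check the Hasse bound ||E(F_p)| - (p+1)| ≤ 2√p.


Affine points = {(0, 3), (0, 20), (3, 4), (3, 19), (4, 10), (4, 13), (5, 1), (5, 22), (6, 1), (6, 22), (8, 0), (12, 1), (12, 22), (15, 8), (15, 15), (16, 2), (16, 21), (20, 5), (20, 18)}; affine count = 19; |E(F_23)| = 20.

Discriminant check: Δ ∝ 4a³ + 27b² = 4·1³ + 27·9² = 4·1 + 27·81 ≡ 6 (mod 23). Nonzero ⇒ E is nonsingular.
For each x ∈ F_23, compute rhs = x³ + 1·x + 9 mod 23, then count y ∈ F_23 with y² ≡ rhs.
  x = 0: rhs = 9, matching y values: 3, 20 (2 points).
  x = 1: rhs = 11, matching y values: none (0 points).
  x = 2: rhs = 19, matching y values: none (0 points).
  x = 3: rhs = 16, matching y values: 4, 19 (2 points).
  x = 4: rhs = 8, matching y values: 10, 13 (2 points).
  x = 5: rhs = 1, matching y values: 1, 22 (2 points).
  x = 6: rhs = 1, matching y values: 1, 22 (2 points).
  x = 7: rhs = 14, matching y values: none (0 points).
  x = 8: rhs = 0, matching y values: 0 (1 points).
  x = 9: rhs = 11, matching y values: none (0 points).
  x = 10: rhs = 7, matching y values: none (0 points).
  x = 11: rhs = 17, matching y values: none (0 points).
  x = 12: rhs = 1, matching y values: 1, 22 (2 points).
  x = 13: rhs = 11, matching y values: none (0 points).
  x = 14: rhs = 7, matching y values: none (0 points).
  x = 15: rhs = 18, matching y values: 8, 15 (2 points).
  x = 16: rhs = 4, matching y values: 2, 21 (2 points).
  x = 17: rhs = 17, matching y values: none (0 points).
  x = 18: rhs = 17, matching y values: none (0 points).
  x = 19: rhs = 10, matching y values: none (0 points).
  x = 20: rhs = 2, matching y values: 5, 18 (2 points).
  x = 21: rhs = 22, matching y values: none (0 points).
  x = 22: rhs = 7, matching y values: none (0 points).
Total affine count: 19.
Full point count |E(F_23)| = 19 + 1 = 20.
Hasse bound: |20 − (23+1)| = |-4| = 4 ≤ 2√23 ≈ 9.5917 ✓.


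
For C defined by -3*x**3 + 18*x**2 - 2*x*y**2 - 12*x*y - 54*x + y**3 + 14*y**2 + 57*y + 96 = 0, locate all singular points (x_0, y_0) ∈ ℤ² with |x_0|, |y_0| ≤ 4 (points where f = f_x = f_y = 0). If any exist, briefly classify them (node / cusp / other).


Singular points: {(2, -3)}; classification: cusp.

Compute partial derivatives:
  f_x = -9*x**2 + 36*x - 2*y**2 - 12*y - 54.
  f_y = -4*x*y - 12*x + 3*y**2 + 28*y + 57.
Scan x_0 ∈ {−4, ..., 4}. For each x_0, f_y(x_0, y) is a polynomial in y; find its integer roots y ∈ {−4, ..., 4}, then test f_x and f at those candidates.
  x = -4: f_y(-4, y) = 3*y**2 + 44*y + 105; vanishes at y ∈ {-3}. (-4, -3): f_x = -324 ≠ 0.
  x = -3: f_y(-3, y) = 3*y**2 + 40*y + 93; vanishes at y ∈ {-3}. (-3, -3): f_x = -225 ≠ 0.
  x = -2: f_y(-2, y) = 3*y**2 + 36*y + 81; vanishes at y ∈ {-3}. (-2, -3): f_x = -144 ≠ 0.
  x = -1: f_y(-1, y) = 3*y**2 + 32*y + 69; vanishes at y ∈ {-3}. (-1, -3): f_x = -81 ≠ 0.
  x = 0: f_y(0, y) = 3*y**2 + 28*y + 57; vanishes at y ∈ {-3}. (0, -3): f_x = -36 ≠ 0.
  x = 1: f_y(1, y) = 3*y**2 + 24*y + 45; vanishes at y ∈ {-3}. (1, -3): f_x = -9 ≠ 0.
  x = 2: f_y(2, y) = 3*y**2 + 20*y + 33; vanishes at y ∈ {-3}. (2, -3): f_x = 0, f = 0 — SINGULAR.
  x = 3: f_y(3, y) = 3*y**2 + 16*y + 21; vanishes at y ∈ {-3}. (3, -3): f_x = -9 ≠ 0.
  x = 4: f_y(4, y) = 3*y**2 + 12*y + 9; vanishes at y ∈ {-3, -1}. (4, -3): f_x = -36 ≠ 0; (4, -1): f_x = -44 ≠ 0.
Only singular point on the grid: (2, -3).
Classify: substitute x = 2 + u, y = -3 + v and expand: f = -3*u**3 - 2*u*v**2 + v**3 + v**2.
No constant or linear terms (consistent with a singular point). Quadratic part: v**2. Cubic part: -3*u**3 - 2*u*v**2 + v**3.
The quadratic part v**2 is a perfect square, so there is a single (double) tangent line v = 0, i.e. y = -3. Restricting the cubic part to that line (v = 0) leaves -3*u**3 ≠ 0, so f is not divisible by v and the branch is v² ≈ 3*u**3 to lowest order — this is a cusp.
Classification: cusp.


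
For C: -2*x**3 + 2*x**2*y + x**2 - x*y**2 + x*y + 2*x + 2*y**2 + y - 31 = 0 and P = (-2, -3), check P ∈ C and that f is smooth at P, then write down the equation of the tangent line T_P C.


Tangent line at P: -14*x - 17*y - 79 = 0.

Step 1: f(-2, -3) = 0, so P lies on C.
Step 2: partial derivatives
  f_x(x, y) = -6*x**2 + 4*x*y + 2*x - y**2 + y + 2, f_y(x, y) = 2*x**2 - 2*x*y + x + 4*y + 1.
  f_x(P) = -14, f_y(P) = -17 (gradient nonzero, so P is smooth).
Step 3: tangent line at P: -14·(x − -2) + -17·(y − -3) = 0.
Expanding: -14*x - 17*y - 79 = 0.


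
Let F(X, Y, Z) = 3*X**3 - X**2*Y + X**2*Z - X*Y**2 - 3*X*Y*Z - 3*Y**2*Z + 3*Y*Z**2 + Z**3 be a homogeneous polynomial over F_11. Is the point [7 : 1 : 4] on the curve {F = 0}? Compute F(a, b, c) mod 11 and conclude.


F(7,1,4) ≡ 8 (mod 11); P is NOT on the curve.

Evaluate F(7, 1, 4) term-by-term (mod 11).
  3*X**3 ↦ 3·343·1·1 = 1029
  -X**2*Y ↦ -1·49·1·1 = -49
  X**2*Z ↦ 1·49·1·4 = 196
  -X*Y**2 ↦ -1·7·1·1 = -7
  -3*X*Y*Z ↦ -3·7·1·4 = -84
  -3*Y**2*Z ↦ -3·1·1·4 = -12
  3*Y*Z**2 ↦ 3·1·1·16 = 48
  Z**3 ↦ 1·1·1·64 = 64
Sum: F(7, 1, 4) = (1029) + (-49) + (196) + (-7) + (-84) + (-12) + (48) + (64) = 1185.
Reducing mod 11: 1185 ≡ 8 (mod 11).
Since F(a, b, c) ≡ 8 ≠ 0 (mod 11), P does NOT lie on the curve.


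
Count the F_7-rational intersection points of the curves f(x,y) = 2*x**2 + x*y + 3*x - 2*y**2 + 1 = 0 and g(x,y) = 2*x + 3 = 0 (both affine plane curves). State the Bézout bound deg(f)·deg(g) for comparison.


Common zeros: ∅; count = 0; Bézout bound = 2.

deg(f) = 2, deg(g) = 1, so Bézout bound = 2.
Scan x ∈ F_7. For each x, list the y ∈ F_7 with f(x, y) ≡ 0 and those with g(x, y) ≡ 0 (mod 7); the common zeros in that column are the intersection.
  x = 0: f ≡ 0 at y ∈ {2, 5}; g ≡ 0 at y ∈ ∅; common: ∅.
  x = 1: f ≡ 0 at y ∈ {2}; g ≡ 0 at y ∈ ∅; common: ∅.
  x = 2: f ≡ 0 at y ∈ ∅; g ≡ 0 at y ∈ {0, 1, 2, 3, 4, 5, 6}; common: ∅.
  x = 3: f ≡ 0 at y ∈ {0, 5}; g ≡ 0 at y ∈ ∅; common: ∅.
  x = 4: f ≡ 0 at y ∈ ∅; g ≡ 0 at y ∈ ∅; common: ∅.
  x = 5: f ≡ 0 at y ∈ {3}; g ≡ 0 at y ∈ ∅; common: ∅.
  x = 6: f ≡ 0 at y ∈ {0, 3}; g ≡ 0 at y ∈ ∅; common: ∅.
Collecting: common zeros = ∅, so the count is 0.
Comparison with the Bézout bound: 0 ≤ 2 = deg(f)·deg(g), as expected for curves with no common component (the affine F_7-count falls short of the bound because intersections may lie at infinity, over extension fields, or carry multiplicity).


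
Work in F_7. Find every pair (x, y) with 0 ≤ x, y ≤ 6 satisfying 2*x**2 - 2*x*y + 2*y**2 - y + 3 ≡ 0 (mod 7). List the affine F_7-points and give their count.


Affine F_7-points: {(1, 2), (1, 3), (2, 3), (3, 0), (4, 0), (4, 1)}; count = 6.

For each of the 49 pairs (x, y) ∈ F_7², evaluate f(x, y) mod 7. Record the zeros.
  x = 0: [0↦3, 1↦4, 2↦2, 3↦4, 4↦3, 5↦6, 6↦6]  zeros at y ∈ ∅
  x = 1: [0↦5, 1↦4, 2↦0, 3↦0, 4↦4, 5↦5, 6↦3]  zeros at y ∈ {2, 3}
  x = 2: [0↦4, 1↦1, 2↦2, 3↦0, 4↦2, 5↦1, 6↦4]  zeros at y ∈ {3}
  x = 3: [0↦0, 1↦2, 2↦1, 3↦4, 4↦4, 5↦1, 6↦2]  zeros at y ∈ {0}
  x = 4: [0↦0, 1↦0, 2↦4, 3↦5, 4↦3, 5↦5, 6↦4]  zeros at y ∈ {0, 1}
  x = 5: [0↦4, 1↦2, 2↦4, 3↦3, 4↦6, 5↦6, 6↦3]  zeros at y ∈ ∅
  x = 6: [0↦5, 1↦1, 2↦1, 3↦5, 4↦6, 5↦4, 6↦6]  zeros at y ∈ ∅
Collecting zeros: affine points = {(1, 2), (1, 3), (2, 3), (3, 0), (4, 0), (4, 1)}.
Total count |C(F_7)_aff| = 6.


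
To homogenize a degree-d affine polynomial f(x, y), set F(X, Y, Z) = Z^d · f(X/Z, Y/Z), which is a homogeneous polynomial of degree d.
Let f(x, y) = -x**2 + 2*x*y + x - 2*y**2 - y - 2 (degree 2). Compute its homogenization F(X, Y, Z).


F(X, Y, Z) = -X**2 + 2*X*Y + X*Z - 2*Y**2 - Y*Z - 2*Z**2

deg(f) = 2.
Substitute x = X/Z, y = Y/Z into f, then multiply by Z^2.
  monomial -1·x^2·y^0 ↦ -1·X^2·Y^0·Z^0.
  monomial 2·x^1·y^1 ↦ 2·X^1·Y^1·Z^0.
  monomial 1·x^1·y^0 ↦ 1·X^1·Y^0·Z^1.
  monomial -2·x^0·y^2 ↦ -2·X^0·Y^2·Z^0.
  monomial -1·x^0·y^1 ↦ -1·X^0·Y^1·Z^1.
  monomial -2·x^0·y^0 ↦ -2·X^0·Y^0·Z^2.
Collecting: F(X, Y, Z) = -X**2 + 2*X*Y + X*Z - 2*Y**2 - Y*Z - 2*Z**2.


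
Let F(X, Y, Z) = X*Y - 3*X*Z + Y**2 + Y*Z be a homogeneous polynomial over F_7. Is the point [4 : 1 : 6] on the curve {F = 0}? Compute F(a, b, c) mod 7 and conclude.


F(4,1,6) ≡ 2 (mod 7); P is NOT on the curve.

Evaluate F(4, 1, 6) term-by-term (mod 7).
  X*Y ↦ 1·4·1·1 = 4
  -3*X*Z ↦ -3·4·1·6 = -72
  Y**2 ↦ 1·1·1·1 = 1
  Y*Z ↦ 1·1·1·6 = 6
Sum: F(4, 1, 6) = (4) + (-72) + (1) + (6) = -61.
Reducing mod 7: -61 ≡ 2 (mod 7).
Since F(a, b, c) ≡ 2 ≠ 0 (mod 7), P does NOT lie on the curve.


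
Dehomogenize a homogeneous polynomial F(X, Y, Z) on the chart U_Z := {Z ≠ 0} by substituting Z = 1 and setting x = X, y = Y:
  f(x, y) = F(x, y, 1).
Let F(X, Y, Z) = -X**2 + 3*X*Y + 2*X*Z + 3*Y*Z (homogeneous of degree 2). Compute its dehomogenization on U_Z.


f(x, y) = -x**2 + 3*x*y + 2*x + 3*y

On U_Z we set Z = 1. Each monomial c·X^i·Y^j·Z^k in F becomes c·x^i·y^j·1^k = c·x^i·y^j.
Substituting Z = 1: F(X, Y, 1) = -x**2 + 3*x*y + 2*x + 3*y.
Note: deg(f) ≤ deg(F) = 2; strict inequality happens when F is divisible by Z (lost terms).


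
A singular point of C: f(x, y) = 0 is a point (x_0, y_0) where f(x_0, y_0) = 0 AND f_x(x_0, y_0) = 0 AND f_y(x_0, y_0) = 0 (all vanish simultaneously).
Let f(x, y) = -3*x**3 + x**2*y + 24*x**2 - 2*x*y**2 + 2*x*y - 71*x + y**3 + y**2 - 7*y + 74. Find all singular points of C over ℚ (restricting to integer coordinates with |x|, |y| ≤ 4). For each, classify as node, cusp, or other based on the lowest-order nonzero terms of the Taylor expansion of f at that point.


Singular points: {(3, 2)}; classification: node.

Compute partial derivatives:
  f_x = -9*x**2 + 2*x*y + 48*x - 2*y**2 + 2*y - 71.
  f_y = x**2 - 4*x*y + 2*x + 3*y**2 + 2*y - 7.
Scan x_0 ∈ {−4, ..., 4}. For each x_0, f_y(x_0, y) is a polynomial in y; find its integer roots y ∈ {−4, ..., 4}, then test f_x and f at those candidates.
  x = -4: f_y(-4, y) = 3*y**2 + 18*y + 1; no integer root y with |y| ≤ 4.
  x = -3: f_y(-3, y) = 3*y**2 + 14*y - 4; no integer root y with |y| ≤ 4.
  x = -2: f_y(-2, y) = 3*y**2 + 10*y - 7; no integer root y with |y| ≤ 4.
  x = -1: f_y(-1, y) = 3*y**2 + 6*y - 8; no integer root y with |y| ≤ 4.
  x = 0: f_y(0, y) = 3*y**2 + 2*y - 7; no integer root y with |y| ≤ 4.
  x = 1: f_y(1, y) = 3*y**2 - 2*y - 4; no integer root y with |y| ≤ 4.
  x = 2: f_y(2, y) = 3*y**2 - 6*y + 1; no integer root y with |y| ≤ 4.
  x = 3: f_y(3, y) = 3*y**2 - 10*y + 8; vanishes at y ∈ {2}. (3, 2): f_x = 0, f = 0 — SINGULAR.
  x = 4: f_y(4, y) = 3*y**2 - 14*y + 17; no integer root y with |y| ≤ 4.
Only singular point on the grid: (3, 2).
Classify: substitute x = 3 + u, y = 2 + v and expand: f = -3*u**3 + u**2*v - u**2 - 2*u*v**2 + v**3 + v**2.
No constant or linear terms (consistent with a singular point). Quadratic part: -u**2 + v**2. Cubic part: -3*u**3 + u**2*v - 2*u*v**2 + v**3.
The quadratic part v**2 - u**2 = (v − u)(v + u) splits into two distinct linear factors, so there are two distinct tangent lines y − 2 = ±(x − 3) — this is a node (ordinary double point).
Classification: node.


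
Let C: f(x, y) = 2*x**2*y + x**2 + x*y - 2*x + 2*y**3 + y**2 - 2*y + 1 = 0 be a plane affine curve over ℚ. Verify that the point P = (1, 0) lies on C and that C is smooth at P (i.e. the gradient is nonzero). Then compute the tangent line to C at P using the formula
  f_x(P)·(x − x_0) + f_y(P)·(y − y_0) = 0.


Tangent line at P: y = 0.

Step 1: f(1, 0) = 0, so P lies on C.
Step 2: partial derivatives
  f_x(x, y) = 4*x*y + 2*x + y - 2, f_y(x, y) = 2*x**2 + x + 6*y**2 + 2*y - 2.
  f_x(P) = 0, f_y(P) = 1 (gradient nonzero, so P is smooth).
Step 3: tangent line at P: 0·(x − 1) + 1·(y − 0) = 0.
Expanding: y = 0.


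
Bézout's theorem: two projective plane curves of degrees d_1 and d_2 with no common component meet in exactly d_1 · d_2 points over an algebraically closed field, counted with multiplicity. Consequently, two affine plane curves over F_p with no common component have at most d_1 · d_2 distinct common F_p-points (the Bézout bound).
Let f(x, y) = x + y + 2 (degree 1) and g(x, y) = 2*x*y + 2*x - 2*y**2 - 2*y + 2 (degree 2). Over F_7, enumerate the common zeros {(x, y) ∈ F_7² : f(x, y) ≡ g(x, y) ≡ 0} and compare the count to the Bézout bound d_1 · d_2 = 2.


Common zeros: {(1, 4), (4, 1)}; count = 2; Bézout bound = 2.

deg(f) = 1, deg(g) = 2, so Bézout bound = 2.
Scan x ∈ F_7. For each x, list the y ∈ F_7 with f(x, y) ≡ 0 and those with g(x, y) ≡ 0 (mod 7); the common zeros in that column are the intersection.
  x = 0: f ≡ 0 at y ∈ {5}; g ≡ 0 at y ∈ ∅; common: ∅.
  x = 1: f ≡ 0 at y ∈ {4}; g ≡ 0 at y ∈ {3, 4}; common: {4}.
  x = 2: f ≡ 0 at y ∈ {3}; g ≡ 0 at y ∈ ∅; common: ∅.
  x = 3: f ≡ 0 at y ∈ {2}; g ≡ 0 at y ∈ ∅; common: ∅.
  x = 4: f ≡ 0 at y ∈ {1}; g ≡ 0 at y ∈ {1, 2}; common: {1}.
  x = 5: f ≡ 0 at y ∈ {0}; g ≡ 0 at y ∈ ∅; common: ∅.
  x = 6: f ≡ 0 at y ∈ {6}; g ≡ 0 at y ∈ {0, 5}; common: ∅.
Collecting: common zeros = {(1, 4), (4, 1)}, so the count is 2.
Comparison with the Bézout bound: 2 ≤ 2 = deg(f)·deg(g), as expected for curves with no common component (the bound is attained).


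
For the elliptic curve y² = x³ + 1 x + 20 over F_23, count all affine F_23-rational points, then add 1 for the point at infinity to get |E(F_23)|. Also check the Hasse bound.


Affine points = {(3, 2), (3, 21), (5, 9), (5, 14), (6, 9), (6, 14), (7, 5), (7, 18), (10, 8), (10, 15), (12, 9), (12, 14), (14, 8), (14, 15), (15, 11), (15, 12), (20, 6), (20, 17), (22, 8), (22, 15)}; affine count = 20; |E(F_23)| = 21.

Discriminant check: Δ ∝ 4a³ + 27b² = 4·1³ + 27·20² = 4·1 + 27·400 ≡ 17 (mod 23). Nonzero ⇒ E is nonsingular.
For each x ∈ F_23, compute rhs = x³ + 1·x + 20 mod 23, then count y ∈ F_23 with y² ≡ rhs.
  x = 0: rhs = 20, matching y values: none (0 points).
  x = 1: rhs = 22, matching y values: none (0 points).
  x = 2: rhs = 7, matching y values: none (0 points).
  x = 3: rhs = 4, matching y values: 2, 21 (2 points).
  x = 4: rhs = 19, matching y values: none (0 points).
  x = 5: rhs = 12, matching y values: 9, 14 (2 points).
  x = 6: rhs = 12, matching y values: 9, 14 (2 points).
  x = 7: rhs = 2, matching y values: 5, 18 (2 points).
  x = 8: rhs = 11, matching y values: none (0 points).
  x = 9: rhs = 22, matching y values: none (0 points).
  x = 10: rhs = 18, matching y values: 8, 15 (2 points).
  x = 11: rhs = 5, matching y values: none (0 points).
  x = 12: rhs = 12, matching y values: 9, 14 (2 points).
  x = 13: rhs = 22, matching y values: none (0 points).
  x = 14: rhs = 18, matching y values: 8, 15 (2 points).
  x = 15: rhs = 6, matching y values: 11, 12 (2 points).
  x = 16: rhs = 15, matching y values: none (0 points).
  x = 17: rhs = 5, matching y values: none (0 points).
  x = 18: rhs = 5, matching y values: none (0 points).
  x = 19: rhs = 21, matching y values: none (0 points).
  x = 20: rhs = 13, matching y values: 6, 17 (2 points).
  x = 21: rhs = 10, matching y values: none (0 points).
  x = 22: rhs = 18, matching y values: 8, 15 (2 points).
Total affine count: 20.
Full point count |E(F_23)| = 20 + 1 = 21.
Hasse bound: |21 − (23+1)| = |-3| = 3 ≤ 2√23 ≈ 9.5917 ✓.


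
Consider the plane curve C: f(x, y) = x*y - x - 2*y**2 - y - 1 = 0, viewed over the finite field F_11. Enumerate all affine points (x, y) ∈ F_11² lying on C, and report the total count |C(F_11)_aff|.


Affine F_11-points: {(0, 2), (0, 3), (3, 5), (3, 7), (5, 4), (5, 9), (7, 6), (7, 8), (10, 0), (10, 10)}; count = 10.

For each of the 121 pairs (x, y) ∈ F_11², evaluate f(x, y) mod 11. Record the zeros.
  x = 0: [0↦10, 1↦7, 2↦0, 3↦0, 4↦7, 5↦10, 6↦9, 7↦4, 8↦6, 9↦4, 10↦9]  zeros at y ∈ {2, 3}
  x = 1: [0↦9, 1↦7, 2↦1, 3↦2, 4↦10, 5↦3, 6↦3, 7↦10, 8↦2, 9↦1, 10↦7]  zeros at y ∈ ∅
  x = 2: [0↦8, 1↦7, 2↦2, 3↦4, 4↦2, 5↦7, 6↦8, 7↦5, 8↦9, 9↦9, 10↦5]  zeros at y ∈ ∅
  x = 3: [0↦7, 1↦7, 2↦3, 3↦6, 4↦5, 5↦0, 6↦2, 7↦0, 8↦5, 9↦6, 10↦3]  zeros at y ∈ {5, 7}
  x = 4: [0↦6, 1↦7, 2↦4, 3↦8, 4↦8, 5↦4, 6↦7, 7↦6, 8↦1, 9↦3, 10↦1]  zeros at y ∈ ∅
  x = 5: [0↦5, 1↦7, 2↦5, 3↦10, 4↦0, 5↦8, 6↦1, 7↦1, 8↦8, 9↦0, 10↦10]  zeros at y ∈ {4, 9}
  x = 6: [0↦4, 1↦7, 2↦6, 3↦1, 4↦3, 5↦1, 6↦6, 7↦7, 8↦4, 9↦8, 10↦8]  zeros at y ∈ ∅
  x = 7: [0↦3, 1↦7, 2↦7, 3↦3, 4↦6, 5↦5, 6↦0, 7↦2, 8↦0, 9↦5, 10↦6]  zeros at y ∈ {6, 8}
  x = 8: [0↦2, 1↦7, 2↦8, 3↦5, 4↦9, 5↦9, 6↦5, 7↦8, 8↦7, 9↦2, 10↦4]  zeros at y ∈ ∅
  x = 9: [0↦1, 1↦7, 2↦9, 3↦7, 4↦1, 5↦2, 6↦10, 7↦3, 8↦3, 9↦10, 10↦2]  zeros at y ∈ ∅
  x = 10: [0↦0, 1↦7, 2↦10, 3↦9, 4↦4, 5↦6, 6↦4, 7↦9, 8↦10, 9↦7, 10↦0]  zeros at y ∈ {0, 10}
Collecting zeros: affine points = {(0, 2), (0, 3), (3, 5), (3, 7), (5, 4), (5, 9), (7, 6), (7, 8), (10, 0), (10, 10)}.
Total count |C(F_11)_aff| = 10.


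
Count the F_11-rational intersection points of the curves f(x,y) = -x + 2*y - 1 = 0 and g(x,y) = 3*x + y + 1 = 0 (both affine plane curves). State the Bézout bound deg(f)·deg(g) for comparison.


Common zeros: {(9, 5)}; count = 1; Bézout bound = 1.

deg(f) = 1, deg(g) = 1, so Bézout bound = 1.
Scan x ∈ F_11. For each x, list the y ∈ F_11 with f(x, y) ≡ 0 and those with g(x, y) ≡ 0 (mod 11); the common zeros in that column are the intersection.
  x = 0: f ≡ 0 at y ∈ {6}; g ≡ 0 at y ∈ {10}; common: ∅.
  x = 1: f ≡ 0 at y ∈ {1}; g ≡ 0 at y ∈ {7}; common: ∅.
  x = 2: f ≡ 0 at y ∈ {7}; g ≡ 0 at y ∈ {4}; common: ∅.
  x = 3: f ≡ 0 at y ∈ {2}; g ≡ 0 at y ∈ {1}; common: ∅.
  x = 4: f ≡ 0 at y ∈ {8}; g ≡ 0 at y ∈ {9}; common: ∅.
  x = 5: f ≡ 0 at y ∈ {3}; g ≡ 0 at y ∈ {6}; common: ∅.
  x = 6: f ≡ 0 at y ∈ {9}; g ≡ 0 at y ∈ {3}; common: ∅.
  x = 7: f ≡ 0 at y ∈ {4}; g ≡ 0 at y ∈ {0}; common: ∅.
  x = 8: f ≡ 0 at y ∈ {10}; g ≡ 0 at y ∈ {8}; common: ∅.
  x = 9: f ≡ 0 at y ∈ {5}; g ≡ 0 at y ∈ {5}; common: {5}.
  x = 10: f ≡ 0 at y ∈ {0}; g ≡ 0 at y ∈ {2}; common: ∅.
Collecting: common zeros = {(9, 5)}, so the count is 1.
Comparison with the Bézout bound: 1 ≤ 1 = deg(f)·deg(g), as expected for curves with no common component (the bound is attained).


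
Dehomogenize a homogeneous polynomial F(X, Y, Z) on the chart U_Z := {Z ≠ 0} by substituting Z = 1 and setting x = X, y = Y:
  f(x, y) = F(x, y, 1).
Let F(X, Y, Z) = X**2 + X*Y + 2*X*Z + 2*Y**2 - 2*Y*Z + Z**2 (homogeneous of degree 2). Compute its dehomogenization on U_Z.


f(x, y) = x**2 + x*y + 2*x + 2*y**2 - 2*y + 1

On U_Z we set Z = 1. Each monomial c·X^i·Y^j·Z^k in F becomes c·x^i·y^j·1^k = c·x^i·y^j.
Substituting Z = 1: F(X, Y, 1) = x**2 + x*y + 2*x + 2*y**2 - 2*y + 1.
Note: deg(f) ≤ deg(F) = 2; strict inequality happens when F is divisible by Z (lost terms).


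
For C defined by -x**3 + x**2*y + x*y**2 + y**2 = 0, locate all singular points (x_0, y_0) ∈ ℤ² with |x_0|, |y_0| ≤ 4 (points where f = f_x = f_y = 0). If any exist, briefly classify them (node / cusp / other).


Singular points: {(0, 0)}; classification: cusp.

Compute partial derivatives:
  f_x = -3*x**2 + 2*x*y + y**2.
  f_y = x**2 + 2*x*y + 2*y.
Scan x_0 ∈ {−4, ..., 4}. For each x_0, f_y(x_0, y) is a polynomial in y; find its integer roots y ∈ {−4, ..., 4}, then test f_x and f at those candidates.
  x = -4: f_y(-4, y) = 16 - 6*y; no integer root y with |y| ≤ 4.
  x = -3: f_y(-3, y) = 9 - 4*y; no integer root y with |y| ≤ 4.
  x = -2: f_y(-2, y) = 4 - 2*y; vanishes at y ∈ {2}. (-2, 2): f_x = -16 ≠ 0.
  x = -1: f_y(-1, y) = 1; no integer root y with |y| ≤ 4.
  x = 0: f_y(0, y) = 2*y; vanishes at y ∈ {0}. (0, 0): f_x = 0, f = 0 — SINGULAR.
  x = 1: f_y(1, y) = 4*y + 1; no integer root y with |y| ≤ 4.
  x = 2: f_y(2, y) = 6*y + 4; no integer root y with |y| ≤ 4.
  x = 3: f_y(3, y) = 8*y + 9; no integer root y with |y| ≤ 4.
  x = 4: f_y(4, y) = 10*y + 16; no integer root y with |y| ≤ 4.
Only singular point on the grid: (0, 0).
Classify: substitute x = 0 + u, y = 0 + v and expand: f = -u**3 + u**2*v + u*v**2 + v**2.
No constant or linear terms (consistent with a singular point). Quadratic part: v**2. Cubic part: -u**3 + u**2*v + u*v**2.
The quadratic part v**2 is a perfect square, so there is a single (double) tangent line v = 0, i.e. y = 0. Restricting the cubic part to that line (v = 0) leaves -u**3 ≠ 0, so f is not divisible by v and the branch is v² ≈ u**3 to lowest order — this is a cusp.
Classification: cusp.


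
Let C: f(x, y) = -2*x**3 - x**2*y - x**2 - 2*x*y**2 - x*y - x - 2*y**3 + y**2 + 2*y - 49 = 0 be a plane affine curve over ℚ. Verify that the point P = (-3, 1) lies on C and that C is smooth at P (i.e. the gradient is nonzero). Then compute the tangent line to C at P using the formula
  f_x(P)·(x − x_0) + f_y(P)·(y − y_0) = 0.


Tangent line at P: -46*x + 4*y - 142 = 0.

Step 1: f(-3, 1) = 0, so P lies on C.
Step 2: partial derivatives
  f_x(x, y) = -6*x**2 - 2*x*y - 2*x - 2*y**2 - y - 1, f_y(x, y) = -x**2 - 4*x*y - x - 6*y**2 + 2*y + 2.
  f_x(P) = -46, f_y(P) = 4 (gradient nonzero, so P is smooth).
Step 3: tangent line at P: -46·(x − -3) + 4·(y − 1) = 0.
Expanding: -46*x + 4*y - 142 = 0.


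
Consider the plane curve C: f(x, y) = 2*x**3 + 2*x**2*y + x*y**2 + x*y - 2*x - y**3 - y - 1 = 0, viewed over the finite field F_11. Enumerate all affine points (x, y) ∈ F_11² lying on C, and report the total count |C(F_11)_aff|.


Affine F_11-points: {(0, 2), (2, 0), (4, 8), (5, 1), (6, 4), (6, 9), (7, 0), (7, 1), (7, 6), (9, 1), (10, 6)}; count = 11.

For each of the 121 pairs (x, y) ∈ F_11², evaluate f(x, y) mod 11. Record the zeros.
  x = 0: [0↦10, 1↦8, 2↦0, 3↦2, 4↦8, 5↦1, 6↦8, 7↦1, 8↦7, 9↦9, 10↦1]  zeros at y ∈ {2}
  x = 1: [0↦10, 1↦1, 2↦10, 3↦9, 4↦3, 5↦8, 6↦7, 7↦5, 8↦7, 9↦7, 10↦10]  zeros at y ∈ ∅
  x = 2: [0↦0, 1↦10, 2↦7, 3↦7, 4↦4, 5↦3, 6↦9, 7↦5, 8↦7, 9↦9, 10↦5]  zeros at y ∈ {0}
  x = 3: [0↦3, 1↦3, 2↦3, 3↦8, 4↦1, 5↦9, 6↦4, 7↦2, 8↦8, 9↦5, 10↦9]  zeros at y ∈ ∅
  x = 4: [0↦9, 1↦3, 2↦10, 3↦2, 4↦6, 5↦5, 6↦4, 7↦8, 8↦0, 9↦7, 10↦1]  zeros at y ∈ {8}
  x = 5: [0↦8, 1↦0, 2↦7, 3↦1, 4↦9, 5↦3, 6↦10, 7↦2, 8↦6, 9↦5, 10↦4]  zeros at y ∈ {1}
  x = 6: [0↦1, 1↦6, 2↦6, 3↦6, 4↦0, 5↦4, 6↦1, 7↦7, 8↦5, 9↦0, 10↦8]  zeros at y ∈ {4, 9}
  x = 7: [0↦0, 1↦0, 2↦8, 3↦7, 4↦2, 5↦9, 6↦0, 7↦2, 8↦9, 9↦4, 10↦3]  zeros at y ∈ {0, 1, 6}
  x = 8: [0↦6, 1↦5, 2↦3, 3↦5, 4↦5, 5↦8, 6↦8, 7↦10, 8↦8, 9↦7, 10↦1]  zeros at y ∈ ∅
  x = 9: [0↦9, 1↦0, 2↦3, 3↦1, 4↦10, 5↦2, 6↦4, 7↦10, 8↦3, 9↦10, 10↦3]  zeros at y ∈ {1}
  x = 10: [0↦10, 1↦8, 2↦9, 3↦7, 4↦7, 5↦3, 6↦0, 7↦3, 8↦6, 9↦3, 10↦10]  zeros at y ∈ {6}
Collecting zeros: affine points = {(0, 2), (2, 0), (4, 8), (5, 1), (6, 4), (6, 9), (7, 0), (7, 1), (7, 6), (9, 1), (10, 6)}.
Total count |C(F_11)_aff| = 11.


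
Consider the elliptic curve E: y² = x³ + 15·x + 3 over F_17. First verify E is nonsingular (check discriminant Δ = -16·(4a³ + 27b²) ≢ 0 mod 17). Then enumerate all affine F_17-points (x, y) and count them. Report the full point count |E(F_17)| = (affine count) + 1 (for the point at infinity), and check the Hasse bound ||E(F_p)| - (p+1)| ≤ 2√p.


Affine points = {(1, 6), (1, 11), (4, 5), (4, 12), (5, 4), (5, 13), (7, 3), (7, 14), (9, 0), (13, 7), (13, 10), (14, 4), (14, 13), (15, 4), (15, 13), (16, 2), (16, 15)}; affine count = 17; |E(F_17)| = 18.

Discriminant check: Δ ∝ 4a³ + 27b² = 4·15³ + 27·3² = 4·3375 + 27·9 ≡ 7 (mod 17). Nonzero ⇒ E is nonsingular.
For each x ∈ F_17, compute rhs = x³ + 15·x + 3 mod 17, then count y ∈ F_17 with y² ≡ rhs.
  x = 0: rhs = 3, matching y values: none (0 points).
  x = 1: rhs = 2, matching y values: 6, 11 (2 points).
  x = 2: rhs = 7, matching y values: none (0 points).
  x = 3: rhs = 7, matching y values: none (0 points).
  x = 4: rhs = 8, matching y values: 5, 12 (2 points).
  x = 5: rhs = 16, matching y values: 4, 13 (2 points).
  x = 6: rhs = 3, matching y values: none (0 points).
  x = 7: rhs = 9, matching y values: 3, 14 (2 points).
  x = 8: rhs = 6, matching y values: none (0 points).
  x = 9: rhs = 0, matching y values: 0 (1 points).
  x = 10: rhs = 14, matching y values: none (0 points).
  x = 11: rhs = 3, matching y values: none (0 points).
  x = 12: rhs = 7, matching y values: none (0 points).
  x = 13: rhs = 15, matching y values: 7, 10 (2 points).
  x = 14: rhs = 16, matching y values: 4, 13 (2 points).
  x = 15: rhs = 16, matching y values: 4, 13 (2 points).
  x = 16: rhs = 4, matching y values: 2, 15 (2 points).
Total affine count: 17.
Full point count |E(F_17)| = 17 + 1 = 18.
Hasse bound: |18 − (17+1)| = |0| = 0 ≤ 2√17 ≈ 8.2462 ✓.


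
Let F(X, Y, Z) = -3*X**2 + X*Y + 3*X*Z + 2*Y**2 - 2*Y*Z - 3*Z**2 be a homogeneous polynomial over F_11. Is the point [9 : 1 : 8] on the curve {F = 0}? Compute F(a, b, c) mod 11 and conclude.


F(9,1,8) ≡ 7 (mod 11); P is NOT on the curve.

Evaluate F(9, 1, 8) term-by-term (mod 11).
  -3*X**2 ↦ -3·81·1·1 = -243
  X*Y ↦ 1·9·1·1 = 9
  3*X*Z ↦ 3·9·1·8 = 216
  2*Y**2 ↦ 2·1·1·1 = 2
  -2*Y*Z ↦ -2·1·1·8 = -16
  -3*Z**2 ↦ -3·1·1·64 = -192
Sum: F(9, 1, 8) = (-243) + (9) + (216) + (2) + (-16) + (-192) = -224.
Reducing mod 11: -224 ≡ 7 (mod 11).
Since F(a, b, c) ≡ 7 ≠ 0 (mod 11), P does NOT lie on the curve.


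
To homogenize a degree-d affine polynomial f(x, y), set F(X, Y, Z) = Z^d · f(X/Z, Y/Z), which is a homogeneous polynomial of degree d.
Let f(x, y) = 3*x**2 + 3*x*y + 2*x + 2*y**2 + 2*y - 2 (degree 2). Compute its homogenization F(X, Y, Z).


F(X, Y, Z) = 3*X**2 + 3*X*Y + 2*X*Z + 2*Y**2 + 2*Y*Z - 2*Z**2

deg(f) = 2.
Substitute x = X/Z, y = Y/Z into f, then multiply by Z^2.
  monomial 3·x^2·y^0 ↦ 3·X^2·Y^0·Z^0.
  monomial 3·x^1·y^1 ↦ 3·X^1·Y^1·Z^0.
  monomial 2·x^1·y^0 ↦ 2·X^1·Y^0·Z^1.
  monomial 2·x^0·y^2 ↦ 2·X^0·Y^2·Z^0.
  monomial 2·x^0·y^1 ↦ 2·X^0·Y^1·Z^1.
  monomial -2·x^0·y^0 ↦ -2·X^0·Y^0·Z^2.
Collecting: F(X, Y, Z) = 3*X**2 + 3*X*Y + 2*X*Z + 2*Y**2 + 2*Y*Z - 2*Z**2.


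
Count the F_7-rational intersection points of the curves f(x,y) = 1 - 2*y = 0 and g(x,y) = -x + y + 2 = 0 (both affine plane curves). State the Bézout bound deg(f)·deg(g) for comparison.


Common zeros: {(6, 4)}; count = 1; Bézout bound = 1.

deg(f) = 1, deg(g) = 1, so Bézout bound = 1.
Scan x ∈ F_7. For each x, list the y ∈ F_7 with f(x, y) ≡ 0 and those with g(x, y) ≡ 0 (mod 7); the common zeros in that column are the intersection.
  x = 0: f ≡ 0 at y ∈ {4}; g ≡ 0 at y ∈ {5}; common: ∅.
  x = 1: f ≡ 0 at y ∈ {4}; g ≡ 0 at y ∈ {6}; common: ∅.
  x = 2: f ≡ 0 at y ∈ {4}; g ≡ 0 at y ∈ {0}; common: ∅.
  x = 3: f ≡ 0 at y ∈ {4}; g ≡ 0 at y ∈ {1}; common: ∅.
  x = 4: f ≡ 0 at y ∈ {4}; g ≡ 0 at y ∈ {2}; common: ∅.
  x = 5: f ≡ 0 at y ∈ {4}; g ≡ 0 at y ∈ {3}; common: ∅.
  x = 6: f ≡ 0 at y ∈ {4}; g ≡ 0 at y ∈ {4}; common: {4}.
Collecting: common zeros = {(6, 4)}, so the count is 1.
Comparison with the Bézout bound: 1 ≤ 1 = deg(f)·deg(g), as expected for curves with no common component (the bound is attained).


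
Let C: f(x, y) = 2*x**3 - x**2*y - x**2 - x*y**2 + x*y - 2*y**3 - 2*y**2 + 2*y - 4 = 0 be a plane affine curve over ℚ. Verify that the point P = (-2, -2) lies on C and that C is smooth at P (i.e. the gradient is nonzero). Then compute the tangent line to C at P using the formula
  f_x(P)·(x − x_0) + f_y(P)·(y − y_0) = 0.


Tangent line at P: 14*x - 28*y - 28 = 0.

Step 1: f(-2, -2) = 0, so P lies on C.
Step 2: partial derivatives
  f_x(x, y) = 6*x**2 - 2*x*y - 2*x - y**2 + y, f_y(x, y) = -x**2 - 2*x*y + x - 6*y**2 - 4*y + 2.
  f_x(P) = 14, f_y(P) = -28 (gradient nonzero, so P is smooth).
Step 3: tangent line at P: 14·(x − -2) + -28·(y − -2) = 0.
Expanding: 14*x - 28*y - 28 = 0.


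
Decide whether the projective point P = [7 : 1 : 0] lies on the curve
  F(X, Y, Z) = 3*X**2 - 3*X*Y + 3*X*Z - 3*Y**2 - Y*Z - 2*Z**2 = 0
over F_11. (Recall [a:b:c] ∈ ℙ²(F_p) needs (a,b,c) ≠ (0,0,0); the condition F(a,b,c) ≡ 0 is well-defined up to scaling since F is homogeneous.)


F(7,1,0) ≡ 2 (mod 11); P is NOT on the curve.

Evaluate F(7, 1, 0) term-by-term (mod 11).
  3*X**2 ↦ 3·49·1·1 = 147
  -3*X*Y ↦ -3·7·1·1 = -21
  3*X*Z ↦ 3·7·1·0 = 0
  -3*Y**2 ↦ -3·1·1·1 = -3
  -Y*Z ↦ -1·1·1·0 = 0
  -2*Z**2 ↦ -2·1·1·0 = 0
Sum: F(7, 1, 0) = (147) + (-21) + (0) + (-3) + (0) + (0) = 123.
Reducing mod 11: 123 ≡ 2 (mod 11).
Since F(a, b, c) ≡ 2 ≠ 0 (mod 11), P does NOT lie on the curve.


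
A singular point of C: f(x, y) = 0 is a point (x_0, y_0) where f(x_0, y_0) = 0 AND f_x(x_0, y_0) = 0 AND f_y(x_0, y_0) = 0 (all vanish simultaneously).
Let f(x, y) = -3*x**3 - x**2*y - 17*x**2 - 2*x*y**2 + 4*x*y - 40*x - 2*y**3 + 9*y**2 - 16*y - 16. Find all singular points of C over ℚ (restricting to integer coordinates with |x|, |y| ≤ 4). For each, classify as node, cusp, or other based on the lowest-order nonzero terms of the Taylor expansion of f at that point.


Singular points: {(-2, 2)}; classification: node.

Compute partial derivatives:
  f_x = -9*x**2 - 2*x*y - 34*x - 2*y**2 + 4*y - 40.
  f_y = -x**2 - 4*x*y + 4*x - 6*y**2 + 18*y - 16.
Scan x_0 ∈ {−4, ..., 4}. For each x_0, f_y(x_0, y) is a polynomial in y; find its integer roots y ∈ {−4, ..., 4}, then test f_x and f at those candidates.
  x = -4: f_y(-4, y) = -6*y**2 + 34*y - 48; vanishes at y ∈ {3}. (-4, 3): f_x = -30 ≠ 0.
  x = -3: f_y(-3, y) = -6*y**2 + 30*y - 37; no integer root y with |y| ≤ 4.
  x = -2: f_y(-2, y) = -6*y**2 + 26*y - 28; vanishes at y ∈ {2}. (-2, 2): f_x = 0, f = 0 — SINGULAR.
  x = -1: f_y(-1, y) = -6*y**2 + 22*y - 21; no integer root y with |y| ≤ 4.
  x = 0: f_y(0, y) = -6*y**2 + 18*y - 16; no integer root y with |y| ≤ 4.
  x = 1: f_y(1, y) = -6*y**2 + 14*y - 13; no integer root y with |y| ≤ 4.
  x = 2: f_y(2, y) = -6*y**2 + 10*y - 12; no integer root y with |y| ≤ 4.
  x = 3: f_y(3, y) = -6*y**2 + 6*y - 13; no integer root y with |y| ≤ 4.
  x = 4: f_y(4, y) = -6*y**2 + 2*y - 16; no integer root y with |y| ≤ 4.
Only singular point on the grid: (-2, 2).
Classify: substitute x = -2 + u, y = 2 + v and expand: f = -3*u**3 - u**2*v - u**2 - 2*u*v**2 - 2*v**3 + v**2.
No constant or linear terms (consistent with a singular point). Quadratic part: -u**2 + v**2. Cubic part: -3*u**3 - u**2*v - 2*u*v**2 - 2*v**3.
The quadratic part v**2 - u**2 = (v − u)(v + u) splits into two distinct linear factors, so there are two distinct tangent lines y − 2 = ±(x − -2) — this is a node (ordinary double point).
Classification: node.


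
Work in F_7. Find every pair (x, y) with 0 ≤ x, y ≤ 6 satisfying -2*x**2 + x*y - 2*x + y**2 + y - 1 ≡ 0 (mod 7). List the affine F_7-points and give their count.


Affine F_7-points: {(3, 4), (3, 6), (4, 1), (5, 4), (6, 1), (6, 6)}; count = 6.

For each of the 49 pairs (x, y) ∈ F_7², evaluate f(x, y) mod 7. Record the zeros.
  x = 0: [0↦6, 1↦1, 2↦5, 3↦4, 4↦5, 5↦1, 6↦6]  zeros at y ∈ ∅
  x = 1: [0↦2, 1↦5, 2↦3, 3↦3, 4↦5, 5↦2, 6↦1]  zeros at y ∈ ∅
  x = 2: [0↦1, 1↦5, 2↦4, 3↦5, 4↦1, 5↦6, 6↦6]  zeros at y ∈ ∅
  x = 3: [0↦3, 1↦1, 2↦1, 3↦3, 4↦0, 5↦6, 6↦0]  zeros at y ∈ {4, 6}
  x = 4: [0↦1, 1↦0, 2↦1, 3↦4, 4↦2, 5↦2, 6↦4]  zeros at y ∈ {1}
  x = 5: [0↦2, 1↦2, 2↦4, 3↦1, 4↦0, 5↦1, 6↦4]  zeros at y ∈ {4}
  x = 6: [0↦6, 1↦0, 2↦3, 3↦1, 4↦1, 5↦3, 6↦0]  zeros at y ∈ {1, 6}
Collecting zeros: affine points = {(3, 4), (3, 6), (4, 1), (5, 4), (6, 1), (6, 6)}.
Total count |C(F_7)_aff| = 6.


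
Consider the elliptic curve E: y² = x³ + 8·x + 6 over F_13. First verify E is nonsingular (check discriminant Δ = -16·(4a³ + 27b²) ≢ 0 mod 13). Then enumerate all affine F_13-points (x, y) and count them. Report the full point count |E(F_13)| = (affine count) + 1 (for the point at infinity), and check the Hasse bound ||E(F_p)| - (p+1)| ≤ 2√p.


Affine points = {(2, 2), (2, 11), (6, 6), (6, 7), (8, 6), (8, 7), (9, 1), (9, 12), (12, 6), (12, 7)}; affine count = 10; |E(F_13)| = 11.

Discriminant check: Δ ∝ 4a³ + 27b² = 4·8³ + 27·6² = 4·512 + 27·36 ≡ 4 (mod 13). Nonzero ⇒ E is nonsingular.
For each x ∈ F_13, compute rhs = x³ + 8·x + 6 mod 13, then count y ∈ F_13 with y² ≡ rhs.
  x = 0: rhs = 6, matching y values: none (0 points).
  x = 1: rhs = 2, matching y values: none (0 points).
  x = 2: rhs = 4, matching y values: 2, 11 (2 points).
  x = 3: rhs = 5, matching y values: none (0 points).
  x = 4: rhs = 11, matching y values: none (0 points).
  x = 5: rhs = 2, matching y values: none (0 points).
  x = 6: rhs = 10, matching y values: 6, 7 (2 points).
  x = 7: rhs = 2, matching y values: none (0 points).
  x = 8: rhs = 10, matching y values: 6, 7 (2 points).
  x = 9: rhs = 1, matching y values: 1, 12 (2 points).
  x = 10: rhs = 7, matching y values: none (0 points).
  x = 11: rhs = 8, matching y values: none (0 points).
  x = 12: rhs = 10, matching y values: 6, 7 (2 points).
Total affine count: 10.
Full point count |E(F_13)| = 10 + 1 = 11.
Hasse bound: |11 − (13+1)| = |-3| = 3 ≤ 2√13 ≈ 7.2111 ✓.


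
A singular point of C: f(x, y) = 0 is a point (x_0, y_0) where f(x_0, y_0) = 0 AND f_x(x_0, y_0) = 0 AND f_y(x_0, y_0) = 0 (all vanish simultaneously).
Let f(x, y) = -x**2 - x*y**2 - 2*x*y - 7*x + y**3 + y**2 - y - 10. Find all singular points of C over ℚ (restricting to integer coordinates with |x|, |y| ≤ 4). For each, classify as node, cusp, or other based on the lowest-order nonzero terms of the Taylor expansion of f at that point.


Singular points: {(-3, -1)}; classification: node.

Compute partial derivatives:
  f_x = -2*x - y**2 - 2*y - 7.
  f_y = -2*x*y - 2*x + 3*y**2 + 2*y - 1.
Scan x_0 ∈ {−4, ..., 4}. For each x_0, f_y(x_0, y) is a polynomial in y; find its integer roots y ∈ {−4, ..., 4}, then test f_x and f at those candidates.
  x = -4: f_y(-4, y) = 3*y**2 + 10*y + 7; vanishes at y ∈ {-1}. (-4, -1): f_x = 2 ≠ 0.
  x = -3: f_y(-3, y) = 3*y**2 + 8*y + 5; vanishes at y ∈ {-1}. (-3, -1): f_x = 0, f = 0 — SINGULAR.
  x = -2: f_y(-2, y) = 3*y**2 + 6*y + 3; vanishes at y ∈ {-1}. (-2, -1): f_x = -2 ≠ 0.
  x = -1: f_y(-1, y) = 3*y**2 + 4*y + 1; vanishes at y ∈ {-1}. (-1, -1): f_x = -4 ≠ 0.
  x = 0: f_y(0, y) = 3*y**2 + 2*y - 1; vanishes at y ∈ {-1}. (0, -1): f_x = -6 ≠ 0.
  x = 1: f_y(1, y) = 3*y**2 - 3; vanishes at y ∈ {-1, 1}. (1, -1): f_x = -8 ≠ 0; (1, 1): f_x = -12 ≠ 0.
  x = 2: f_y(2, y) = 3*y**2 - 2*y - 5; vanishes at y ∈ {-1}. (2, -1): f_x = -10 ≠ 0.
  x = 3: f_y(3, y) = 3*y**2 - 4*y - 7; vanishes at y ∈ {-1}. (3, -1): f_x = -12 ≠ 0.
  x = 4: f_y(4, y) = 3*y**2 - 6*y - 9; vanishes at y ∈ {-1, 3}. (4, -1): f_x = -14 ≠ 0; (4, 3): f_x = -30 ≠ 0.
Only singular point on the grid: (-3, -1).
Classify: substitute x = -3 + u, y = -1 + v and expand: f = -u**2 - u*v**2 + v**3 + v**2.
No constant or linear terms (consistent with a singular point). Quadratic part: -u**2 + v**2. Cubic part: -u*v**2 + v**3.
The quadratic part v**2 - u**2 = (v − u)(v + u) splits into two distinct linear factors, so there are two distinct tangent lines y − -1 = ±(x − -3) — this is a node (ordinary double point).
Classification: node.


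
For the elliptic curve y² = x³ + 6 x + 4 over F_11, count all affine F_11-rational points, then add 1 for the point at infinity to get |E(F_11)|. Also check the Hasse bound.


Affine points = {(0, 2), (0, 9), (1, 0), (3, 4), (3, 7), (4, 2), (4, 9), (5, 4), (5, 7), (6, 5), (6, 6), (7, 2), (7, 9), (8, 5), (8, 6)}; affine count = 15; |E(F_11)| = 16.

Discriminant check: Δ ∝ 4a³ + 27b² = 4·6³ + 27·4² = 4·216 + 27·16 ≡ 9 (mod 11). Nonzero ⇒ E is nonsingular.
For each x ∈ F_11, compute rhs = x³ + 6·x + 4 mod 11, then count y ∈ F_11 with y² ≡ rhs.
  x = 0: rhs = 4, matching y values: 2, 9 (2 points).
  x = 1: rhs = 0, matching y values: 0 (1 points).
  x = 2: rhs = 2, matching y values: none (0 points).
  x = 3: rhs = 5, matching y values: 4, 7 (2 points).
  x = 4: rhs = 4, matching y values: 2, 9 (2 points).
  x = 5: rhs = 5, matching y values: 4, 7 (2 points).
  x = 6: rhs = 3, matching y values: 5, 6 (2 points).
  x = 7: rhs = 4, matching y values: 2, 9 (2 points).
  x = 8: rhs = 3, matching y values: 5, 6 (2 points).
  x = 9: rhs = 6, matching y values: none (0 points).
  x = 10: rhs = 8, matching y values: none (0 points).
Total affine count: 15.
Full point count |E(F_11)| = 15 + 1 = 16.
Hasse bound: |16 − (11+1)| = |4| = 4 ≤ 2√11 ≈ 6.6332 ✓.


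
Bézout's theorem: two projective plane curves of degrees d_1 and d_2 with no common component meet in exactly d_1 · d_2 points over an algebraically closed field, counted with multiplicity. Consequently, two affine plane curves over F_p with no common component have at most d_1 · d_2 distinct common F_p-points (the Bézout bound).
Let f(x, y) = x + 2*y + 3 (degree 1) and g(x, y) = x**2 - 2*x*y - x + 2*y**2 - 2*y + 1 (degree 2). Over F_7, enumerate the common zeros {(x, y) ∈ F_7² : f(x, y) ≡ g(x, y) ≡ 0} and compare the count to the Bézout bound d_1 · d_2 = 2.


Common zeros: {(3, 4)}; count = 1; Bézout bound = 2.

deg(f) = 1, deg(g) = 2, so Bézout bound = 2.
Scan x ∈ F_7. For each x, list the y ∈ F_7 with f(x, y) ≡ 0 and those with g(x, y) ≡ 0 (mod 7); the common zeros in that column are the intersection.
  x = 0: f ≡ 0 at y ∈ {2}; g ≡ 0 at y ∈ ∅; common: ∅.
  x = 1: f ≡ 0 at y ∈ {5}; g ≡ 0 at y ∈ {3, 6}; common: ∅.
  x = 2: f ≡ 0 at y ∈ {1}; g ≡ 0 at y ∈ ∅; common: ∅.
  x = 3: f ≡ 0 at y ∈ {4}; g ≡ 0 at y ∈ {0, 4}; common: {4}.
  x = 4: f ≡ 0 at y ∈ {0}; g ≡ 0 at y ∈ ∅; common: ∅.
  x = 5: f ≡ 0 at y ∈ {3}; g ≡ 0 at y ∈ {0, 6}; common: ∅.
  x = 6: f ≡ 0 at y ∈ {6}; g ≡ 0 at y ∈ {3, 4}; common: ∅.
Collecting: common zeros = {(3, 4)}, so the count is 1.
Comparison with the Bézout bound: 1 ≤ 2 = deg(f)·deg(g), as expected for curves with no common component (the affine F_7-count falls short of the bound because intersections may lie at infinity, over extension fields, or carry multiplicity).


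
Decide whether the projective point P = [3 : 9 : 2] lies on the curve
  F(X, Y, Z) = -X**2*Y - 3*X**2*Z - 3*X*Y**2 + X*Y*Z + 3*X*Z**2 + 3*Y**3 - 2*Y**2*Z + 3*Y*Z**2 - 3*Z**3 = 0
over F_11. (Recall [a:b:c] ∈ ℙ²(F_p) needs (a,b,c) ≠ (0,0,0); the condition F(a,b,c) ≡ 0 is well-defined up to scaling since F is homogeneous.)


F(3,9,2) ≡ 7 (mod 11); P is NOT on the curve.

Evaluate F(3, 9, 2) term-by-term (mod 11).
  -X**2*Y ↦ -1·9·9·1 = -81
  -3*X**2*Z ↦ -3·9·1·2 = -54
  -3*X*Y**2 ↦ -3·3·81·1 = -729
  X*Y*Z ↦ 1·3·9·2 = 54
  3*X*Z**2 ↦ 3·3·1·4 = 36
  3*Y**3 ↦ 3·1·729·1 = 2187
  -2*Y**2*Z ↦ -2·1·81·2 = -324
  3*Y*Z**2 ↦ 3·1·9·4 = 108
  -3*Z**3 ↦ -3·1·1·8 = -24
Sum: F(3, 9, 2) = (-81) + (-54) + (-729) + (54) + (36) + (2187) + (-324) + (108) + (-24) = 1173.
Reducing mod 11: 1173 ≡ 7 (mod 11).
Since F(a, b, c) ≡ 7 ≠ 0 (mod 11), P does NOT lie on the curve.


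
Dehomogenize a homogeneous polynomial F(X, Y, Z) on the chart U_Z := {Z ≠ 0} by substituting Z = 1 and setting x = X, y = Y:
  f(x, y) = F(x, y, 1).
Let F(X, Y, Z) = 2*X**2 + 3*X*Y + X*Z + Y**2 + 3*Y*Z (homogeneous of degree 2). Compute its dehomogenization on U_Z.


f(x, y) = 2*x**2 + 3*x*y + x + y**2 + 3*y

On U_Z we set Z = 1. Each monomial c·X^i·Y^j·Z^k in F becomes c·x^i·y^j·1^k = c·x^i·y^j.
Substituting Z = 1: F(X, Y, 1) = 2*x**2 + 3*x*y + x + y**2 + 3*y.
Note: deg(f) ≤ deg(F) = 2; strict inequality happens when F is divisible by Z (lost terms).
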